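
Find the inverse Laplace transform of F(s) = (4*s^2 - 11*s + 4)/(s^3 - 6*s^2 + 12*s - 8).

Factor the denominator: s^3 - 6*s^2 + 12*s - 8 = (s - 2)^3.
Partial fraction decomposition gives [4/(s - 2)] + [5/(s - 2)^2] + [-2/(s - 2)^3].
Invert each term: 4/(s - 2) ↔ 4e^(2t); 5/(s - 2)^2 ↔ 5t·e^(2t); -2/(s - 2)^3 ↔ (-1)t^2·e^(2t).

-t^2*exp(2*t) + 5*t*exp(2*t) + 4*exp(2*t)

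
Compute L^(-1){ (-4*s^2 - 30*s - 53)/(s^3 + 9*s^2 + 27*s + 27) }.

t^2*exp(-3*t)/2 - 6*t*exp(-3*t) - 4*exp(-3*t)

Factor the denominator: s^3 + 9*s^2 + 27*s + 27 = (s + 3)^3.
Partial fraction decomposition gives [-4/(s + 3)] + [-6/(s + 3)^2] + [(s + 3)^(-3)].
Invert each term: -4/(s + 3) ↔ -4e^(-3t); -6/(s + 3)^2 ↔ -6t·e^(-3t); 1/(s + 3)^3 ↔ (1/2)t^2·e^(-3t).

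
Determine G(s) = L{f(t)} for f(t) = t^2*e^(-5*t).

L{e^(-5t)} = 1/(s + 5).
Then apply L{t^2·g(t)} = (-1)^2 d^2/ds^2[H(s)] with H(s) = 1/(s + 5):
differentiating 2 times and applying the sign gives 2/(s + 5)^3.

G(s) = 2/(s + 5)^3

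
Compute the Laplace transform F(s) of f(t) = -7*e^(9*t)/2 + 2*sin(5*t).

F(s) = 10/(s^2 + 25) - 7/(2*(s - 9))

The transform is linear, so treat each term independently.
(-7/2)·[L{e^(9t)} = 1/(s - 9)]; (2)·[L{sin(5t)} = 5/(s^2 + 25)].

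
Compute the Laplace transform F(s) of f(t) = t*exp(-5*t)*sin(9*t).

L{sin(9t)} = 9/(s^2 + 81).
Multiplying by e^(-5t) shifts s → s + 5, so L{exp(-5*t)*sin(9*t)} = 9/((s + 5)^2 + 81).
Then apply L{t·g(t)} = -d/ds[G(s)] with G(s) = 9/((s + 5)^2 + 81):
differentiating 1 time and applying the sign gives 18*(s + 5)/(s^2 + 10*s + 106)^2.

F(s) = 18*(s + 5)/(s^2 + 10*s + 106)^2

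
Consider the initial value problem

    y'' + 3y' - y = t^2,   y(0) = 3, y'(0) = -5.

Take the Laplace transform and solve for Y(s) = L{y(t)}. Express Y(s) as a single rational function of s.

Transform both sides with L{·}.
Using L{y''} = s^2 Y - s·y(0) - y'(0) and L{y'} = sY - y(0), with y(0) = 3, y'(0) = -5, the left side becomes (s^2 + 3*s - 1)Y - (3*s + 4).
The right side is L{t^2} = 2/s^3.
So (s^2 + 3*s - 1)Y = 2/s^3 + (3*s + 4).
Solve for Y(s) and write it as one ratio of polynomials.

Y(s) = (3*s^4 + 4*s^3 + 2)/(s^5 + 3*s^4 - s^3)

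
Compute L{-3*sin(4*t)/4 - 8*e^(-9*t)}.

-3/(s^2 + 16) - 8/(s + 9)

The transform is linear, so treat each term independently.
(-8)·[L{e^(-9t)} = 1/(s + 9)]; (-3/4)·[L{sin(4t)} = 4/(s^2 + 16)].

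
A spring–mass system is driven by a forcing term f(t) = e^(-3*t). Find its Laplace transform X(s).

L{e^(-3t)} = 1/(s + 3).

X(s) = 1/(s + 3)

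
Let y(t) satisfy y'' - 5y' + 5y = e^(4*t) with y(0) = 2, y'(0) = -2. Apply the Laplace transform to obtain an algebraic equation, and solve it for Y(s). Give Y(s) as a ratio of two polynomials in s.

Laplace-transform each side.
The derivative rules (L{y''} = s^2 Y - s·y(0) - y'(0) and L{y'} = sY - y(0), with y(0) = 2, y'(0) = -2) turn the left side into (s^2 - 5*s + 5)Y - (2*s - 12).
The right side is L{e^(4*t)} = 1/(s - 4).
So (s^2 - 5*s + 5)Y = 1/(s - 4) + (2*s - 12).
Isolate Y and clear denominators.

Y(s) = (2*s^2 - 20*s + 49)/(s^3 - 9*s^2 + 25*s - 20)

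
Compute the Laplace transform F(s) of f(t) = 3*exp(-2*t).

F(s) = 3/(s + 2)

L{3} = 3/s.
By the first shifting theorem, multiplying by e^(-2t) replaces s with s + 2.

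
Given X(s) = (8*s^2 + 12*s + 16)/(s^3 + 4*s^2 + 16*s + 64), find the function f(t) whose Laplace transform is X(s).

Factor the denominator: s^3 + 4*s^2 + 16*s + 64 = (s + 4)*(s^2 + 16).
Partial fraction decomposition gives [3/(s + 4)] + [5*s/(s^2 + 16)] + [-8/(s^2 + 16)].
Invert each term: 3/(s + 4) ↔ 3e^(-4t); 5·s/(s^2 + 16) ↔ 5cos(4t); -2·4/(s^2 + 16) ↔ -2sin(4t).

f(t) = -2*sin(4*t) + 5*cos(4*t) + 3*exp(-4*t)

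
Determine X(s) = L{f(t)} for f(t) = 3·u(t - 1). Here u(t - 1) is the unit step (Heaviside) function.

X(s) = 3*exp(-s)/s

By the second shifting theorem, L{u(t - c)·g(t - c)} = e^(-cs)·G(s) with c = 1 and G(s) = L{g(t)}.
L{3} = 3/s.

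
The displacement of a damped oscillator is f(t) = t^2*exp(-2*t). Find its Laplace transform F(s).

L{e^(-2t)} = 1/(s + 2).
Then apply L{t^2·g(t)} = (-1)^2 d^2/ds^2[G(s)] with G(s) = 1/(s + 2):
differentiating 2 times and applying the sign gives 2/(s + 2)^3.

F(s) = 2/(s + 2)^3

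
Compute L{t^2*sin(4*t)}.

L{sin(4t)} = 4/(s^2 + 16).
Then apply L{t^2·g(t)} = (-1)^2 d^2/ds^2[G(s)] with G(s) = 4/(s^2 + 16):
differentiating 2 times and applying the sign gives 8*(3*s^2 - 16)/(s^2 + 16)^3.

8*(3*s^2 - 16)/(s^2 + 16)^3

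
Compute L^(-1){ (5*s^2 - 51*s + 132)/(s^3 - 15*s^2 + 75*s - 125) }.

t^2*exp(5*t) - t*exp(5*t) + 5*exp(5*t)

Factor the denominator: s^3 - 15*s^2 + 75*s - 125 = (s - 5)^3.
Partial fraction decomposition gives [5/(s - 5)] + [-1/(s - 5)^2] + [2/(s - 5)^3].
Invert each term: 5/(s - 5) ↔ 5e^(5t); -1/(s - 5)^2 ↔ -t·e^(5t); 2/(s - 5)^3 ↔ (1)t^2·e^(5t).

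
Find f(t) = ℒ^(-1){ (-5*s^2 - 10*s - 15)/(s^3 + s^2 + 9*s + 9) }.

f(t) = -2*sin(3*t) - 4*cos(3*t) - exp(-t)

Factor the denominator: s^3 + s^2 + 9*s + 9 = (s + 1)*(s^2 + 9).
Partial fraction decomposition gives [-1/(s + 1)] + [-4*s/(s^2 + 9)] + [-6/(s^2 + 9)].
Invert each term: -1/(s + 1) ↔ -e^(-t); -4·s/(s^2 + 9) ↔ -4cos(3t); -2·3/(s^2 + 9) ↔ -2sin(3t).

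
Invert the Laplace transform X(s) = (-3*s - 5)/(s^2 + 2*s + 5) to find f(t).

f(t) = -exp(-t)*sin(2*t) - 3*exp(-t)*cos(2*t)

Complete the square in the denominator: s^2 + 2*s + 5 = (s + 1)^2 + 2^2.
Split the numerator to match: -3*s - 5 = -3·(s + 1) - 1·2.
Invert each term: -3·(s + 1)/((s + 1)^2 + 4) ↔ -3e^(-t)cos(2t); -1·2/((s + 1)^2 + 4) ↔ -e^(-t)sin(2t).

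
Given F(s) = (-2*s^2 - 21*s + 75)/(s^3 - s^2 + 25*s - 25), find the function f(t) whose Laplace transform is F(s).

Factor the denominator: s^3 - s^2 + 25*s - 25 = (s - 1)*(s^2 + 25).
Partial fraction decomposition gives [2/(s - 1)] + [-4*s/(s^2 + 25)] + [-25/(s^2 + 25)].
Invert each term: 2/(s - 1) ↔ 2e^(t); -4·s/(s^2 + 25) ↔ -4cos(5t); -5·5/(s^2 + 25) ↔ -5sin(5t).

f(t) = 2*exp(t) - 5*sin(5*t) - 4*cos(5*t)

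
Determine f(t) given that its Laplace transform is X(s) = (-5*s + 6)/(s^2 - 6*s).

f(t) = -4*exp(6*t) - 1

Factor the denominator: s^2 - 6*s = s*(s - 6).
Partial fraction decomposition gives [-1/s] + [-4/(s - 6)].
Invert each term: -1/(s - 0) ↔ -e^(0t); -4/(s - 6) ↔ -4e^(6t).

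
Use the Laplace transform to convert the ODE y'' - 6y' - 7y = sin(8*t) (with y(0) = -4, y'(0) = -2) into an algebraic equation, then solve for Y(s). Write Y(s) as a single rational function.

Take the Laplace transform of both sides.
Using L{y''} = s^2 Y - s·y(0) - y'(0) and L{y'} = sY - y(0), with y(0) = -4, y'(0) = -2, the left side becomes (s^2 - 6*s - 7)Y - (-4*s + 22).
The right side is L{sin(8*t)} = 8/(s^2 + 64).
So (s^2 - 6*s - 7)Y = 8/(s^2 + 64) + (-4*s + 22).
Solve for Y(s) and write it as one ratio of polynomials.

Y(s) = (-4*s^3 + 22*s^2 - 256*s + 1416)/(s^4 - 6*s^3 + 57*s^2 - 384*s - 448)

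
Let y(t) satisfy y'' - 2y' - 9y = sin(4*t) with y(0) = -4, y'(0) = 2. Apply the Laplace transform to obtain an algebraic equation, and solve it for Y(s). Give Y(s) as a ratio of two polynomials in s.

Take the Laplace transform of both sides.
With L{y''} = s^2 Y - s·y(0) - y'(0) and L{y'} = sY - y(0), with y(0) = -4, y'(0) = 2: the LHS transforms to (s^2 - 2*s - 9)Y - (-4*s + 10).
The right side is L{sin(4*t)} = 4/(s^2 + 16).
So (s^2 - 2*s - 9)Y = 4/(s^2 + 16) + (-4*s + 10).
Solve for Y(s) and write it as one ratio of polynomials.

Y(s) = (-4*s^3 + 10*s^2 - 64*s + 164)/(s^4 - 2*s^3 + 7*s^2 - 32*s - 144)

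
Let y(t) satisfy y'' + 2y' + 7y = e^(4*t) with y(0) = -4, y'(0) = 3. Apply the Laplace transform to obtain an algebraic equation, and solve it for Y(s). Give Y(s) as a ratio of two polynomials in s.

Y(s) = (-4*s^2 + 11*s + 21)/(s^3 - 2*s^2 - s - 28)

Apply the Laplace transform to the equation.
Using L{y''} = s^2 Y - s·y(0) - y'(0) and L{y'} = sY - y(0), with y(0) = -4, y'(0) = 3, the left side becomes (s^2 + 2*s + 7)Y - (-4*s - 5).
The right side is L{e^(4*t)} = 1/(s - 4).
So (s^2 + 2*s + 7)Y = 1/(s - 4) + (-4*s - 5).
Divide through and combine into a single rational function.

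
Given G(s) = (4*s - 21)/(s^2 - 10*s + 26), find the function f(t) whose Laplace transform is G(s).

Complete the square in the denominator: s^2 - 10*s + 26 = (s - 5)^2 + 1^2.
Split the numerator to match: 4*s - 21 = 4·(s - 5) - 1·1.
Invert each term: 4·(s - 5)/((s - 5)^2 + 1) ↔ 4e^(5t)cos(t); -1·1/((s - 5)^2 + 1) ↔ -e^(5t)sin(t).

f(t) = -exp(5*t)*sin(t) + 4*exp(5*t)*cos(t)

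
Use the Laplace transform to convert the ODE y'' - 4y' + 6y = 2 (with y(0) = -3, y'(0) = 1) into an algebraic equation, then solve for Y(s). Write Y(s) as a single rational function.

Laplace-transform each side.
Using L{y''} = s^2 Y - s·y(0) - y'(0) and L{y'} = sY - y(0), with y(0) = -3, y'(0) = 1, the left side becomes (s^2 - 4*s + 6)Y - (-3*s + 13).
The right side is L{2} = 2/s.
So (s^2 - 4*s + 6)Y = 2/s + (-3*s + 13).
Solve for Y(s) and write it as one ratio of polynomials.

Y(s) = (-3*s^2 + 13*s + 2)/(s^3 - 4*s^2 + 6*s)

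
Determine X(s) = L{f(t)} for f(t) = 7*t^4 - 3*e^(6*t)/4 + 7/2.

X(s) = -3/(4*(s - 6)) + 7/(2*s) + 168/s^5

By linearity of the Laplace transform, transform each term separately.
L{7/2} = (7/2)/s; (-3/4)·[L{e^(6t)} = 1/(s - 6)]; (7)·[L{t^4} = 4!/s^5 = 24/s^5].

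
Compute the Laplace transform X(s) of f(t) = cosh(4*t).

X(s) = s/(s^2 - 16)

L{cosh(4t)} = s/(s^2 - 16).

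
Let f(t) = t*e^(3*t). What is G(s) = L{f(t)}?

L{e^(3t)} = 1/(s - 3).
Then apply L{t·g(t)} = -d/ds[H(s)] with H(s) = 1/(s - 3):
differentiating 1 time and applying the sign gives (s - 3)^(-2).

G(s) = (s - 3)^(-2)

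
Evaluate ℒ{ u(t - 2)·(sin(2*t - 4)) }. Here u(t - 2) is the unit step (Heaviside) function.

2*exp(-2*s)/(s^2 + 4)

By the second shifting theorem, L{u(t - c)·g(t - c)} = e^(-cs)·G(s) with c = 2 and G(s) = L{g(t)}.
L{sin(2t)} = 2/(s^2 + 4).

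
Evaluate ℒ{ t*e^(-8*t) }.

(s + 8)^(-2)

L{e^(-8t)} = 1/(s + 8).
Then apply L{t·g(t)} = -d/ds[G(s)] with G(s) = 1/(s + 8):
differentiating 1 time and applying the sign gives (s + 8)^(-2).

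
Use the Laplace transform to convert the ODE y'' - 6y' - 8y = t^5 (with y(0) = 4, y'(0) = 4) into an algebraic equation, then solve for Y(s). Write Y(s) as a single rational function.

Y(s) = (4*s^7 - 20*s^6 + 120)/(s^8 - 6*s^7 - 8*s^6)

Apply the Laplace transform to the equation.
Using L{y''} = s^2 Y - s·y(0) - y'(0) and L{y'} = sY - y(0), with y(0) = 4, y'(0) = 4, the left side becomes (s^2 - 6*s - 8)Y - (4*s - 20).
The right side is L{t^5} = 120/s^6.
So (s^2 - 6*s - 8)Y = 120/s^6 + (4*s - 20).
Solve for Y(s) and write it as one ratio of polynomials.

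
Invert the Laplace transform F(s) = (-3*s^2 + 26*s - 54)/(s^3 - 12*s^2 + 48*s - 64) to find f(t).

f(t) = t^2*exp(4*t) + 2*t*exp(4*t) - 3*exp(4*t)

Factor the denominator: s^3 - 12*s^2 + 48*s - 64 = (s - 4)^3.
Partial fraction decomposition gives [-3/(s - 4)] + [2/(s - 4)^2] + [2/(s - 4)^3].
Invert each term: -3/(s - 4) ↔ -3e^(4t); 2/(s - 4)^2 ↔ 2t·e^(4t); 2/(s - 4)^3 ↔ (1)t^2·e^(4t).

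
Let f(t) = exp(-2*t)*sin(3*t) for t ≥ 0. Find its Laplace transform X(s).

X(s) = 3/((s + 2)^2 + 9)

L{sin(3t)} = 3/(s^2 + 9).
By the first shifting theorem, multiplying by e^(-2t) replaces s with s + 2.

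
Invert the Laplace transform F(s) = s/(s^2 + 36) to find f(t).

Since L{cos(6t)} = s/(s^2 + 36), the inverse is cos(6*t).

f(t) = cos(6*t)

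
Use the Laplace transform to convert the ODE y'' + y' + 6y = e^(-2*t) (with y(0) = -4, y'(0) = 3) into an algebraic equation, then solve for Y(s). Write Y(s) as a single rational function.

Y(s) = (-4*s^2 - 9*s - 1)/(s^3 + 3*s^2 + 8*s + 12)

Transform both sides with L{·}.
Using L{y''} = s^2 Y - s·y(0) - y'(0) and L{y'} = sY - y(0), with y(0) = -4, y'(0) = 3, the left side becomes (s^2 + s + 6)Y - (-4*s - 1).
The right side is L{e^(-2*t)} = 1/(s + 2).
So (s^2 + s + 6)Y = 1/(s + 2) + (-4*s - 1).
Divide through and combine into a single rational function.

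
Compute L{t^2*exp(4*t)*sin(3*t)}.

18*(s^2 - 8*s + 13)/(s^2 - 8*s + 25)^3

L{sin(3t)} = 3/(s^2 + 9).
Multiplying by e^(4t) shifts s → s - 4, so L{exp(4*t)*sin(3*t)} = 3/((s - 4)^2 + 9).
Then apply L{t^2·g(t)} = (-1)^2 d^2/ds^2[H(s)] with H(s) = 3/((s - 4)^2 + 9):
differentiating 2 times and applying the sign gives 18*(s^2 - 8*s + 13)/(s^2 - 8*s + 25)^3.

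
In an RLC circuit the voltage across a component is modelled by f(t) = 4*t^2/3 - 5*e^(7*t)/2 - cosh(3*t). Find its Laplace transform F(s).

F(s) = -s/(s^2 - 9) - 5/(2*(s - 7)) + 8/(3*s^3)

By linearity of the Laplace transform, transform each term separately.
(-1)·[L{cosh(3t)} = s/(s^2 - 9)]; (-5/2)·[L{e^(7t)} = 1/(s - 7)]; (4/3)·[L{t^2} = 2!/s^3 = 2/s^3].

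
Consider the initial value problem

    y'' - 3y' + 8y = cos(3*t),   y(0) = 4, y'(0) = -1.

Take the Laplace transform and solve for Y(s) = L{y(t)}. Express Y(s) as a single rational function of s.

Y(s) = (4*s^3 - 13*s^2 + 37*s - 117)/(s^4 - 3*s^3 + 17*s^2 - 27*s + 72)

Transform both sides with L{·}.
With L{y''} = s^2 Y - s·y(0) - y'(0) and L{y'} = sY - y(0), with y(0) = 4, y'(0) = -1: the LHS transforms to (s^2 - 3*s + 8)Y - (4*s - 13).
The right side is L{cos(3*t)} = s/(s^2 + 9).
So (s^2 - 3*s + 8)Y = s/(s^2 + 9) + (4*s - 13).
Solve for Y(s) and write it as one ratio of polynomials.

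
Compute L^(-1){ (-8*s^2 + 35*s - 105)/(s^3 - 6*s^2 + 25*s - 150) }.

-3*exp(6*t) + sin(5*t) - 5*cos(5*t)

Factor the denominator: s^3 - 6*s^2 + 25*s - 150 = (s - 6)*(s^2 + 25).
Partial fraction decomposition gives [-3/(s - 6)] + [-5*s/(s^2 + 25)] + [5/(s^2 + 25)].
Invert each term: -3/(s - 6) ↔ -3e^(6t); -5·s/(s^2 + 25) ↔ -5cos(5t); 1·5/(s^2 + 25) ↔ sin(5t).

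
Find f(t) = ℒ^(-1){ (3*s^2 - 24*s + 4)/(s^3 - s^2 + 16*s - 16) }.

Factor the denominator: s^3 - s^2 + 16*s - 16 = (s - 1)*(s^2 + 16).
Partial fraction decomposition gives [-1/(s - 1)] + [4*s/(s^2 + 16)] + [-20/(s^2 + 16)].
Invert each term: -1/(s - 1) ↔ -e^(t); 4·s/(s^2 + 16) ↔ 4cos(4t); -5·4/(s^2 + 16) ↔ -5sin(4t).

f(t) = -exp(t) - 5*sin(4*t) + 4*cos(4*t)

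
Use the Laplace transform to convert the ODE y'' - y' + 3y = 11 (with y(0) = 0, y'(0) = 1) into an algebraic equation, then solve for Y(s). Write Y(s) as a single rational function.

Y(s) = (s + 11)/(s^3 - s^2 + 3*s)

Apply the Laplace transform to the equation.
With L{y''} = s^2 Y - s·y(0) - y'(0) and L{y'} = sY - y(0), with y(0) = 0, y'(0) = 1: the LHS transforms to (s^2 - s + 3)Y - (1).
The right side is L{11} = 11/s.
So (s^2 - s + 3)Y = 11/s + (1).
Isolate Y and clear denominators.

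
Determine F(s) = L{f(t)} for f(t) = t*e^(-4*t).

L{e^(-4t)} = 1/(s + 4).
Then apply L{t·g(t)} = -d/ds[G(s)] with G(s) = 1/(s + 4):
differentiating 1 time and applying the sign gives (s + 4)^(-2).

F(s) = (s + 4)^(-2)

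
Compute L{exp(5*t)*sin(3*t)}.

L{sin(3t)} = 3/(s^2 + 9).
By the first shifting theorem, multiplying by e^(5t) replaces s with s - 5.

3/((s - 5)^2 + 9)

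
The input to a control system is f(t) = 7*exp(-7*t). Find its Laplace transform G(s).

G(s) = 7/(s + 7)

L{7} = 7/s.
By the first shifting theorem, multiplying by e^(-7t) replaces s with s + 7.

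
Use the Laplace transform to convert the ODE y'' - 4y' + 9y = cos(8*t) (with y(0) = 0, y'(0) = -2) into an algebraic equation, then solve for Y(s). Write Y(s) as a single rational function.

Take the Laplace transform of both sides.
The derivative rules (L{y''} = s^2 Y - s·y(0) - y'(0) and L{y'} = sY - y(0), with y(0) = 0, y'(0) = -2) turn the left side into (s^2 - 4*s + 9)Y - (-2).
The right side is L{cos(8*t)} = s/(s^2 + 64).
So (s^2 - 4*s + 9)Y = s/(s^2 + 64) + (-2).
Divide through and combine into a single rational function.

Y(s) = (-2*s^2 + s - 128)/(s^4 - 4*s^3 + 73*s^2 - 256*s + 576)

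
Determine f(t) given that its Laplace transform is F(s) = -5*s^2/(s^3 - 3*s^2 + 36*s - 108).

Factor the denominator: s^3 - 3*s^2 + 36*s - 108 = (s - 3)*(s^2 + 36).
Partial fraction decomposition gives [-1/(s - 3)] + [-4*s/(s^2 + 36)] + [-12/(s^2 + 36)].
Invert each term: -1/(s - 3) ↔ -e^(3t); -4·s/(s^2 + 36) ↔ -4cos(6t); -2·6/(s^2 + 36) ↔ -2sin(6t).

f(t) = -exp(3*t) - 2*sin(6*t) - 4*cos(6*t)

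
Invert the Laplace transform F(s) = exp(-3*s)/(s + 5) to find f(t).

The factor e^(-3s) signals a time shift by c = 3 (second shifting theorem).
L{e^(-5t)} = 1/(s + 5), so L^-1{1/(s + 5)} = exp(-5*t).
Hence the inverse is u(t - 3) times that function evaluated at t - 3.

f(t) = Heaviside(t - 3)*(exp(-5*t + 15))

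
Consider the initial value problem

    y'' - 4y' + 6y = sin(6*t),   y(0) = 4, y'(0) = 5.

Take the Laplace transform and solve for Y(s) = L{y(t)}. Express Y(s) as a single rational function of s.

Laplace-transform each side.
The derivative rules (L{y''} = s^2 Y - s·y(0) - y'(0) and L{y'} = sY - y(0), with y(0) = 4, y'(0) = 5) turn the left side into (s^2 - 4*s + 6)Y - (4*s - 11).
The right side is L{sin(6*t)} = 6/(s^2 + 36).
So (s^2 - 4*s + 6)Y = 6/(s^2 + 36) + (4*s - 11).
Divide through and combine into a single rational function.

Y(s) = (4*s^3 - 11*s^2 + 144*s - 390)/(s^4 - 4*s^3 + 42*s^2 - 144*s + 216)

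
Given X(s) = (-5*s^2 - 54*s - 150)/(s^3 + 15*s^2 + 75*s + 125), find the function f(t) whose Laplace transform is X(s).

f(t) = -5*t^2*exp(-5*t)/2 - 4*t*exp(-5*t) - 5*exp(-5*t)

Factor the denominator: s^3 + 15*s^2 + 75*s + 125 = (s + 5)^3.
Partial fraction decomposition gives [-5/(s + 5)] + [-4/(s + 5)^2] + [-5/(s + 5)^3].
Invert each term: -5/(s + 5) ↔ -5e^(-5t); -4/(s + 5)^2 ↔ -4t·e^(-5t); -5/(s + 5)^3 ↔ (-5/2)t^2·e^(-5t).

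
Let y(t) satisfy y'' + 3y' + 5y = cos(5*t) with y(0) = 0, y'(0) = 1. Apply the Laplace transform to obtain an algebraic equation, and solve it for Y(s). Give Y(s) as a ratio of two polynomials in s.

Laplace-transform each side.
The derivative rules (L{y''} = s^2 Y - s·y(0) - y'(0) and L{y'} = sY - y(0), with y(0) = 0, y'(0) = 1) turn the left side into (s^2 + 3*s + 5)Y - (1).
The right side is L{cos(5*t)} = s/(s^2 + 25).
So (s^2 + 3*s + 5)Y = s/(s^2 + 25) + (1).
Divide through and combine into a single rational function.

Y(s) = (s^2 + s + 25)/(s^4 + 3*s^3 + 30*s^2 + 75*s + 125)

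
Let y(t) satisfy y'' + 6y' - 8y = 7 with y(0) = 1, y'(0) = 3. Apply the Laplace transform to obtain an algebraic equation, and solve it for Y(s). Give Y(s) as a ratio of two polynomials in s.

Y(s) = (s^2 + 9*s + 7)/(s^3 + 6*s^2 - 8*s)

Apply the Laplace transform to the equation.
With L{y''} = s^2 Y - s·y(0) - y'(0) and L{y'} = sY - y(0), with y(0) = 1, y'(0) = 3: the LHS transforms to (s^2 + 6*s - 8)Y - (s + 9).
The right side is L{7} = 7/s.
So (s^2 + 6*s - 8)Y = 7/s + (s + 9).
Isolate Y and clear denominators.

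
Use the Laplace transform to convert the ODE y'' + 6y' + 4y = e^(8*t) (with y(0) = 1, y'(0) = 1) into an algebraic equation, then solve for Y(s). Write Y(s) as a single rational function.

Y(s) = (s^2 - s - 55)/(s^3 - 2*s^2 - 44*s - 32)

Apply the Laplace transform to the equation.
With L{y''} = s^2 Y - s·y(0) - y'(0) and L{y'} = sY - y(0), with y(0) = 1, y'(0) = 1: the LHS transforms to (s^2 + 6*s + 4)Y - (s + 7).
The right side is L{e^(8*t)} = 1/(s - 8).
So (s^2 + 6*s + 4)Y = 1/(s - 8) + (s + 7).
Solve for Y(s) and write it as one ratio of polynomials.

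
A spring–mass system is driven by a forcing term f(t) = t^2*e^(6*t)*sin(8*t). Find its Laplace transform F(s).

F(s) = 16*(3*s^2 - 36*s + 44)/(s^2 - 12*s + 100)^3

L{sin(8t)} = 8/(s^2 + 64).
Multiplying by e^(6t) shifts s → s - 6, so L{e^(6*t)*sin(8*t)} = 8/((s - 6)^2 + 64).
Then apply L{t^2·g(t)} = (-1)^2 d^2/ds^2[G(s)] with G(s) = 8/((s - 6)^2 + 64):
differentiating 2 times and applying the sign gives 16*(3*s^2 - 36*s + 44)/(s^2 - 12*s + 100)^3.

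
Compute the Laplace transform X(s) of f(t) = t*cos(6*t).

X(s) = (s - 6)*(s + 6)/(s^2 + 36)^2

L{cos(6t)} = s/(s^2 + 36).
Then apply L{t·g(t)} = -d/ds[G(s)] with G(s) = s/(s^2 + 36):
differentiating 1 time and applying the sign gives (s - 6)*(s + 6)/(s^2 + 36)^2.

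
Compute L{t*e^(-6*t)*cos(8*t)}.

L{cos(8t)} = s/(s^2 + 64).
Multiplying by e^(-6t) shifts s → s + 6, so L{e^(-6*t)*cos(8*t)} = (s + 6)/((s + 6)^2 + 64).
Then apply L{t·g(t)} = -d/ds[G(s)] with G(s) = (s + 6)/((s + 6)^2 + 64):
differentiating 1 time and applying the sign gives (s - 2)*(s + 14)/(s^2 + 12*s + 100)^2.

(s - 2)*(s + 14)/(s^2 + 12*s + 100)^2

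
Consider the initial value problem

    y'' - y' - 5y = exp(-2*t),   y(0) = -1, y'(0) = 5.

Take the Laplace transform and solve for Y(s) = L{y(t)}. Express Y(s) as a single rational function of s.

Transform both sides with L{·}.
The derivative rules (L{y''} = s^2 Y - s·y(0) - y'(0) and L{y'} = sY - y(0), with y(0) = -1, y'(0) = 5) turn the left side into (s^2 - s - 5)Y - (-s + 6).
The right side is L{exp(-2*t)} = 1/(s + 2).
So (s^2 - s - 5)Y = 1/(s + 2) + (-s + 6).
Divide through and combine into a single rational function.

Y(s) = (-s^2 + 4*s + 13)/(s^3 + s^2 - 7*s - 10)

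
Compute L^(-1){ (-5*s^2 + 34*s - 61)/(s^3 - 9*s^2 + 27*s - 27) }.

Factor the denominator: s^3 - 9*s^2 + 27*s - 27 = (s - 3)^3.
Partial fraction decomposition gives [-5/(s - 3)] + [4/(s - 3)^2] + [-4/(s - 3)^3].
Invert each term: -5/(s - 3) ↔ -5e^(3t); 4/(s - 3)^2 ↔ 4t·e^(3t); -4/(s - 3)^3 ↔ (-2)t^2·e^(3t).

-2*t^2*exp(3*t) + 4*t*exp(3*t) - 5*exp(3*t)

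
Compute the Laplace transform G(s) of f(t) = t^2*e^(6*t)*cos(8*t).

G(s) = 2*(s - 6)*(s^2 - 12*s - 156)/(s^2 - 12*s + 100)^3

L{cos(8t)} = s/(s^2 + 64).
Multiplying by e^(6t) shifts s → s - 6, so L{e^(6*t)*cos(8*t)} = (s - 6)/((s - 6)^2 + 64).
Then apply L{t^2·g(t)} = (-1)^2 d^2/ds^2[H(s)] with H(s) = (s - 6)/((s - 6)^2 + 64):
differentiating 2 times and applying the sign gives 2*(s - 6)*(s^2 - 12*s - 156)/(s^2 - 12*s + 100)^3.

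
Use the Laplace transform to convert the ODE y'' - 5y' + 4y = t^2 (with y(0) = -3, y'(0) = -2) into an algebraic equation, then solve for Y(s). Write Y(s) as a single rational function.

Y(s) = (-3*s^4 + 13*s^3 + 2)/(s^5 - 5*s^4 + 4*s^3)

Take the Laplace transform of both sides.
Using L{y''} = s^2 Y - s·y(0) - y'(0) and L{y'} = sY - y(0), with y(0) = -3, y'(0) = -2, the left side becomes (s^2 - 5*s + 4)Y - (-3*s + 13).
The right side is L{t^2} = 2/s^3.
So (s^2 - 5*s + 4)Y = 2/s^3 + (-3*s + 13).
Divide through and combine into a single rational function.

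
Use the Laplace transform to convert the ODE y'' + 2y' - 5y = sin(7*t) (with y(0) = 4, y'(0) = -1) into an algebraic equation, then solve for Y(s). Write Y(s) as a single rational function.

Y(s) = (4*s^3 + 7*s^2 + 196*s + 350)/(s^4 + 2*s^3 + 44*s^2 + 98*s - 245)

Transform both sides with L{·}.
Using L{y''} = s^2 Y - s·y(0) - y'(0) and L{y'} = sY - y(0), with y(0) = 4, y'(0) = -1, the left side becomes (s^2 + 2*s - 5)Y - (4*s + 7).
The right side is L{sin(7*t)} = 7/(s^2 + 49).
So (s^2 + 2*s - 5)Y = 7/(s^2 + 49) + (4*s + 7).
Divide through and combine into a single rational function.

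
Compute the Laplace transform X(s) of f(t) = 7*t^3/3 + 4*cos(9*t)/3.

By linearity of the Laplace transform, transform each term separately.
(4/3)·[L{cos(9t)} = s/(s^2 + 81)]; (7/3)·[L{t^3} = 3!/s^4 = 6/s^4].

X(s) = 4*s/(3*(s^2 + 81)) + 14/s^4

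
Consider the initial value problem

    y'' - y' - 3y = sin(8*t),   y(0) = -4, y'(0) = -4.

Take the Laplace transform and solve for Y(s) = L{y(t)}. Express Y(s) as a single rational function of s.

Y(s) = (-4*s^3 - 256*s + 8)/(s^4 - s^3 + 61*s^2 - 64*s - 192)

Apply the Laplace transform to the equation.
The derivative rules (L{y''} = s^2 Y - s·y(0) - y'(0) and L{y'} = sY - y(0), with y(0) = -4, y'(0) = -4) turn the left side into (s^2 - s - 3)Y - (-4*s).
The right side is L{sin(8*t)} = 8/(s^2 + 64).
So (s^2 - s - 3)Y = 8/(s^2 + 64) + (-4*s).
Isolate Y and clear denominators.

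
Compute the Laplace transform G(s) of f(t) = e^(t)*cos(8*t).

L{cos(8t)} = s/(s^2 + 64).
By the first shifting theorem, multiplying by e^(t) replaces s with s - 1.

G(s) = (s - 1)/((s - 1)^2 + 64)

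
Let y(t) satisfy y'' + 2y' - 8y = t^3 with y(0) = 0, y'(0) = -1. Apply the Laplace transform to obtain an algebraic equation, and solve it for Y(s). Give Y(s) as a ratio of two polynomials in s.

Apply the Laplace transform to the equation.
Using L{y''} = s^2 Y - s·y(0) - y'(0) and L{y'} = sY - y(0), with y(0) = 0, y'(0) = -1, the left side becomes (s^2 + 2*s - 8)Y - (-1).
The right side is L{t^3} = 6/s^4.
So (s^2 + 2*s - 8)Y = 6/s^4 + (-1).
Isolate Y and clear denominators.

Y(s) = (-s^4 + 6)/(s^6 + 2*s^5 - 8*s^4)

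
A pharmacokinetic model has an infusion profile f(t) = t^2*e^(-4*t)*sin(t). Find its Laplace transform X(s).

L{sin(t)} = 1/(s^2 + 1).
Multiplying by e^(-4t) shifts s → s + 4, so L{e^(-4*t)*sin(t)} = 1/((s + 4)^2 + 1).
Then apply L{t^2·g(t)} = (-1)^2 d^2/ds^2[G(s)] with G(s) = 1/((s + 4)^2 + 1):
differentiating 2 times and applying the sign gives 2*(3*s^2 + 24*s + 47)/(s^2 + 8*s + 17)^3.

X(s) = 2*(3*s^2 + 24*s + 47)/(s^2 + 8*s + 17)^3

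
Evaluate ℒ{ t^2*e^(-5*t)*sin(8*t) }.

L{sin(8t)} = 8/(s^2 + 64).
Multiplying by e^(-5t) shifts s → s + 5, so L{e^(-5*t)*sin(8*t)} = 8/((s + 5)^2 + 64).
Then apply L{t^2·g(t)} = (-1)^2 d^2/ds^2[H(s)] with H(s) = 8/((s + 5)^2 + 64):
differentiating 2 times and applying the sign gives 16*(3*s^2 + 30*s + 11)/(s^2 + 10*s + 89)^3.

16*(3*s^2 + 30*s + 11)/(s^2 + 10*s + 89)^3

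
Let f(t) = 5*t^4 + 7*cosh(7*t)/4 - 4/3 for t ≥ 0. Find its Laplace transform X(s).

X(s) = 7*s/(4*(s^2 - 49)) - 4/(3*s) + 120/s^5

Apply the Laplace transform termwise.
(5)·[L{t^4} = 4!/s^5 = 24/s^5]; (7/4)·[L{cosh(7t)} = s/(s^2 - 49)]; L{-4/3} = (-4/3)/s.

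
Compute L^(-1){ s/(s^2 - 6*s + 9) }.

Factor the denominator: s^2 - 6*s + 9 = (s - 3)^2.
Partial fraction decomposition gives [1/(s - 3)] + [3/(s - 3)^2].
Invert each term: 1/(s - 3) ↔ e^(3t); 3/(s - 3)^2 ↔ 3t·e^(3t).

3*t*exp(3*t) + exp(3*t)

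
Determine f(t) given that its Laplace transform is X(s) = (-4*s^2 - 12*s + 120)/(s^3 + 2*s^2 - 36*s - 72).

Factor the denominator: s^3 + 2*s^2 - 36*s - 72 = (s - 6)*(s + 2)*(s + 6).
Partial fraction decomposition gives [1/(s + 6)] + [-1/(s - 6)] + [-4/(s + 2)].
Invert each term: 1/(s + 6) ↔ e^(-6t); -1/(s - 6) ↔ -e^(6t); -4/(s + 2) ↔ -4e^(-2t).

f(t) = -exp(6*t) - 4*exp(-2*t) + exp(-6*t)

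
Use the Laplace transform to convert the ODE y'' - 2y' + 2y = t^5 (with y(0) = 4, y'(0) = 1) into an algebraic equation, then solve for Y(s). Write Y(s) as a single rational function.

Y(s) = (4*s^7 - 7*s^6 + 120)/(s^8 - 2*s^7 + 2*s^6)

Laplace-transform each side.
The derivative rules (L{y''} = s^2 Y - s·y(0) - y'(0) and L{y'} = sY - y(0), with y(0) = 4, y'(0) = 1) turn the left side into (s^2 - 2*s + 2)Y - (4*s - 7).
The right side is L{t^5} = 120/s^6.
So (s^2 - 2*s + 2)Y = 120/s^6 + (4*s - 7).
Divide through and combine into a single rational function.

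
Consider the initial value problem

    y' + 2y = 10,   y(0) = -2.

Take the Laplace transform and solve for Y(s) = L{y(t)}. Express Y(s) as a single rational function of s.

Y(s) = (-2*s + 10)/(s^2 + 2*s)

Transform both sides with L{·}.
The derivative rules (L{y'} = sY - y(0) = sY - (-2)) turn the left side into (s + 2)Y - (-2).
The right side is L{10} = 10/s.
So (s + 2)Y = 10/s + (-2).
Solve for Y(s) and write it as one ratio of polynomials.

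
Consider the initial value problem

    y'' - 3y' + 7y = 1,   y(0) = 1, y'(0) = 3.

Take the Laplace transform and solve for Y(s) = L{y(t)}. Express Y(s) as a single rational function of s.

Y(s) = (s^2 + 1)/(s^3 - 3*s^2 + 7*s)

Laplace-transform each side.
With L{y''} = s^2 Y - s·y(0) - y'(0) and L{y'} = sY - y(0), with y(0) = 1, y'(0) = 3: the LHS transforms to (s^2 - 3*s + 7)Y - (s).
The right side is L{1} = 1/s.
So (s^2 - 3*s + 7)Y = 1/s + (s).
Divide through and combine into a single rational function.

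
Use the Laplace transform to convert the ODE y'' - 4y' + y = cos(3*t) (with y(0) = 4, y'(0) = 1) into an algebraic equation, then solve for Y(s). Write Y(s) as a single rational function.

Y(s) = (4*s^3 - 15*s^2 + 37*s - 135)/(s^4 - 4*s^3 + 10*s^2 - 36*s + 9)

Take the Laplace transform of both sides.
Using L{y''} = s^2 Y - s·y(0) - y'(0) and L{y'} = sY - y(0), with y(0) = 4, y'(0) = 1, the left side becomes (s^2 - 4*s + 1)Y - (4*s - 15).
The right side is L{cos(3*t)} = s/(s^2 + 9).
So (s^2 - 4*s + 1)Y = s/(s^2 + 9) + (4*s - 15).
Solve for Y(s) and write it as one ratio of polynomials.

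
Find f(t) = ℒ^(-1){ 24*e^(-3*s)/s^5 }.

f(t) = Heaviside(t - 3)*((t - 3)^4)

The factor e^(-3s) signals a time shift by c = 3 (second shifting theorem).
L{t^4} = 4!/s^5 = 24/s^5, so L^-1{24/s^5} = t^4.
Hence the inverse is u(t - 3) times that function evaluated at t - 3.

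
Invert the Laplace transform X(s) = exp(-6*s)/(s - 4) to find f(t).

f(t) = Heaviside(t - 6)*(exp(4*t - 24))

The factor e^(-6s) signals a time shift by c = 6 (second shifting theorem).
L{e^(4t)} = 1/(s - 4), so L^-1{1/(s - 4)} = exp(4*t).
Hence the inverse is u(t - 6) times that function evaluated at t - 6.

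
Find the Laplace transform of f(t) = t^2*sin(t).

L{sin(t)} = 1/(s^2 + 1).
Then apply L{t^2·g(t)} = (-1)^2 d^2/ds^2[G(s)] with G(s) = 1/(s^2 + 1):
differentiating 2 times and applying the sign gives 2*(3*s^2 - 1)/(s^2 + 1)^3.

2*(3*s^2 - 1)/(s^2 + 1)^3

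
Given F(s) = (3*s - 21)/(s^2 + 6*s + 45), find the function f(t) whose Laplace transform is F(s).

f(t) = -5*exp(-3*t)*sin(6*t) + 3*exp(-3*t)*cos(6*t)

Complete the square in the denominator: s^2 + 6*s + 45 = (s + 3)^2 + 6^2.
Split the numerator to match: 3*s - 21 = 3·(s + 3) - 5·6.
Invert each term: 3·(s + 3)/((s + 3)^2 + 36) ↔ 3e^(-3t)cos(6t); -5·6/((s + 3)^2 + 36) ↔ -5e^(-3t)sin(6t).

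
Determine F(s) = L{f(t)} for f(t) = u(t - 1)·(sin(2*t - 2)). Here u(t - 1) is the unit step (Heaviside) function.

By the second shifting theorem, L{u(t - c)·g(t - c)} = e^(-cs)·G(s) with c = 1 and G(s) = L{g(t)}.
L{sin(2t)} = 2/(s^2 + 4).

F(s) = 2*exp(-s)/(s^2 + 4)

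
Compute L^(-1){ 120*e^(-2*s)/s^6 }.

Heaviside(t - 2)*((t - 2)^5)

The factor e^(-2s) signals a time shift by c = 2 (second shifting theorem).
L{t^5} = 5!/s^6 = 120/s^6, so L^-1{120/s^6} = t^5.
Hence the inverse is u(t - 2) times that function evaluated at t - 2.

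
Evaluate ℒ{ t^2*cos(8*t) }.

2*s*(s^2 - 192)/(s^2 + 64)^3

L{cos(8t)} = s/(s^2 + 64).
Then apply L{t^2·g(t)} = (-1)^2 d^2/ds^2[G(s)] with G(s) = s/(s^2 + 64):
differentiating 2 times and applying the sign gives 2*s*(s^2 - 192)/(s^2 + 64)^3.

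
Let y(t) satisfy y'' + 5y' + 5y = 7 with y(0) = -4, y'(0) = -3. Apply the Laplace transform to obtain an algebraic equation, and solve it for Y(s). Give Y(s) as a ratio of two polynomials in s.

Y(s) = (-4*s^2 - 23*s + 7)/(s^3 + 5*s^2 + 5*s)

Transform both sides with L{·}.
Using L{y''} = s^2 Y - s·y(0) - y'(0) and L{y'} = sY - y(0), with y(0) = -4, y'(0) = -3, the left side becomes (s^2 + 5*s + 5)Y - (-4*s - 23).
The right side is L{7} = 7/s.
So (s^2 + 5*s + 5)Y = 7/s + (-4*s - 23).
Isolate Y and clear denominators.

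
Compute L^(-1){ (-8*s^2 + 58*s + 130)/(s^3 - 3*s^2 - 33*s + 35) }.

Factor the denominator: s^3 - 3*s^2 - 33*s + 35 = (s - 7)*(s - 1)*(s + 5).
Partial fraction decomposition gives [-5/(s - 1)] + [2/(s - 7)] + [-5/(s + 5)].
Invert each term: -5/(s - 1) ↔ -5e^(t); 2/(s - 7) ↔ 2e^(7t); -5/(s + 5) ↔ -5e^(-5t).

2*exp(7*t) - 5*exp(t) - 5*exp(-5*t)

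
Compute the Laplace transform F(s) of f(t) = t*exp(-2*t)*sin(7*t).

L{sin(7t)} = 7/(s^2 + 49).
Multiplying by e^(-2t) shifts s → s + 2, so L{exp(-2*t)*sin(7*t)} = 7/((s + 2)^2 + 49).
Then apply L{t·g(t)} = -d/ds[G(s)] with G(s) = 7/((s + 2)^2 + 49):
differentiating 1 time and applying the sign gives 14*(s + 2)/(s^2 + 4*s + 53)^2.

F(s) = 14*(s + 2)/(s^2 + 4*s + 53)^2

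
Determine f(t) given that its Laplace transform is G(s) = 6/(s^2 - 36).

f(t) = sinh(6*t)

Since L{sinh(6t)} = 6/(s^2 - 36), the inverse is sinh(6*t).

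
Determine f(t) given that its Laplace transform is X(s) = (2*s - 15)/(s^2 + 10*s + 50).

f(t) = -5*exp(-5*t)*sin(5*t) + 2*exp(-5*t)*cos(5*t)

Complete the square in the denominator: s^2 + 10*s + 50 = (s + 5)^2 + 5^2.
Split the numerator to match: 2*s - 15 = 2·(s + 5) - 5·5.
Invert each term: 2·(s + 5)/((s + 5)^2 + 25) ↔ 2e^(-5t)cos(5t); -5·5/((s + 5)^2 + 25) ↔ -5e^(-5t)sin(5t).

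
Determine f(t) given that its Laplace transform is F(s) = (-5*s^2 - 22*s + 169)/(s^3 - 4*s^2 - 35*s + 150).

Factor the denominator: s^3 - 4*s^2 - 35*s + 150 = (s - 5)^2*(s + 6).
Partial fraction decomposition gives [-6/(s - 5)] + [-6/(s - 5)^2] + [1/(s + 6)].
Invert each term: -6/(s - 5) ↔ -6e^(5t); -6/(s - 5)^2 ↔ -6t·e^(5t); 1/(s + 6) ↔ e^(-6t).

f(t) = -6*t*exp(5*t) - 6*exp(5*t) + exp(-6*t)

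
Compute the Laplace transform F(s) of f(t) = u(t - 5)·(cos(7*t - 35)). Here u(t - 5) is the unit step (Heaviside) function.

F(s) = s*exp(-5*s)/(s^2 + 49)

By the second shifting theorem, L{u(t - c)·g(t - c)} = e^(-cs)·G(s) with c = 5 and G(s) = L{g(t)}.
L{cos(7t)} = s/(s^2 + 49).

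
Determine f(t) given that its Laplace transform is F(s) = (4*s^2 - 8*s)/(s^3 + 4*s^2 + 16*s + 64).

Factor the denominator: s^3 + 4*s^2 + 16*s + 64 = (s + 4)*(s^2 + 16).
Partial fraction decomposition gives [3/(s + 4)] + [s/(s^2 + 16)] + [-12/(s^2 + 16)].
Invert each term: 3/(s + 4) ↔ 3e^(-4t); 1·s/(s^2 + 16) ↔ cos(4t); -3·4/(s^2 + 16) ↔ -3sin(4t).

f(t) = -3*sin(4*t) + cos(4*t) + 3*exp(-4*t)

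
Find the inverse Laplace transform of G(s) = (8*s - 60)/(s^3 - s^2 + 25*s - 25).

-2*exp(t) + 2*sin(5*t) + 2*cos(5*t)

Factor the denominator: s^3 - s^2 + 25*s - 25 = (s - 1)*(s^2 + 25).
Partial fraction decomposition gives [-2/(s - 1)] + [2*s/(s^2 + 25)] + [10/(s^2 + 25)].
Invert each term: -2/(s - 1) ↔ -2e^(t); 2·s/(s^2 + 25) ↔ 2cos(5t); 2·5/(s^2 + 25) ↔ 2sin(5t).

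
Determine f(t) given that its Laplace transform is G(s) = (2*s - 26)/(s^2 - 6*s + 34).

Complete the square in the denominator: s^2 - 6*s + 34 = (s - 3)^2 + 5^2.
Split the numerator to match: 2*s - 26 = 2·(s - 3) - 4·5.
Invert each term: 2·(s - 3)/((s - 3)^2 + 25) ↔ 2e^(3t)cos(5t); -4·5/((s - 3)^2 + 25) ↔ -4e^(3t)sin(5t).

f(t) = -4*exp(3*t)*sin(5*t) + 2*exp(3*t)*cos(5*t)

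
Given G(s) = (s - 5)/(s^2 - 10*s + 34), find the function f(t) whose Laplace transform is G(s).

Rewrite the denominator: s^2 - 10*s + 34 = (s - 5)^2 + 9.
The form in (s - 5) signals a first-shifting-theorem factor e^(5t).
Since L{cos(3t)} = s/(s^2 + 9), the inverse is e^(5*t)*cos(3*t).

f(t) = exp(5*t)*cos(3*t)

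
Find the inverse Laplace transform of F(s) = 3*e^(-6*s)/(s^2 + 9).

The factor e^(-6s) signals a time shift by c = 6 (second shifting theorem).
L{sin(3t)} = 3/(s^2 + 9), so L^-1{3/(s^2 + 9)} = sin(3*t).
Hence the inverse is u(t - 6) times that function evaluated at t - 6.

Heaviside(t - 6)*(sin(3*t - 18))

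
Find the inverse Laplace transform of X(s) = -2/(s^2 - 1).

Since L{sinh(t)} = 1/(s^2 - 1), the inverse is sinh(t), scaled by -2.

-2*sinh(t)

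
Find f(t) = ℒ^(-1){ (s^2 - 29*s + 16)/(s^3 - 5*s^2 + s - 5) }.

Factor the denominator: s^3 - 5*s^2 + s - 5 = (s - 5)*(s^2 + 1).
Partial fraction decomposition gives [-4/(s - 5)] + [5*s/(s^2 + 1)] + [-4/(s^2 + 1)].
Invert each term: -4/(s - 5) ↔ -4e^(5t); 5·s/(s^2 + 1) ↔ 5cos(t); -4·1/(s^2 + 1) ↔ -4sin(t).

f(t) = -4*exp(5*t) - 4*sin(t) + 5*cos(t)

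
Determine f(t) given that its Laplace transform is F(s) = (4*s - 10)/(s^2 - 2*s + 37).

f(t) = -exp(t)*sin(6*t) + 4*exp(t)*cos(6*t)

Complete the square in the denominator: s^2 - 2*s + 37 = (s - 1)^2 + 6^2.
Split the numerator to match: 4*s - 10 = 4·(s - 1) - 1·6.
Invert each term: 4·(s - 1)/((s - 1)^2 + 36) ↔ 4e^(t)cos(6t); -1·6/((s - 1)^2 + 36) ↔ -e^(t)sin(6t).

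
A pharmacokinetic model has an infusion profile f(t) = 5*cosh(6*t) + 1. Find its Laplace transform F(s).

The transform is linear, so treat each term independently.
(5)·[L{cosh(6t)} = s/(s^2 - 36)]; L{1} = 1/s.

F(s) = 5*s/(s^2 - 36) + 1/s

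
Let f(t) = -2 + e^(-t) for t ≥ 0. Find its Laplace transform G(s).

G(s) = 1/(s + 1) - 2/s

Apply the Laplace transform termwise.
L{-2} = -2/s; L{e^(-t)} = 1/(s + 1).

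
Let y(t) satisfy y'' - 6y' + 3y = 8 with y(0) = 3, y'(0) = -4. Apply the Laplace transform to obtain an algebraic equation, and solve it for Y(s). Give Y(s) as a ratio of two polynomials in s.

Y(s) = (3*s^2 - 22*s + 8)/(s^3 - 6*s^2 + 3*s)

Take the Laplace transform of both sides.
Using L{y''} = s^2 Y - s·y(0) - y'(0) and L{y'} = sY - y(0), with y(0) = 3, y'(0) = -4, the left side becomes (s^2 - 6*s + 3)Y - (3*s - 22).
The right side is L{8} = 8/s.
So (s^2 - 6*s + 3)Y = 8/s + (3*s - 22).
Isolate Y and clear denominators.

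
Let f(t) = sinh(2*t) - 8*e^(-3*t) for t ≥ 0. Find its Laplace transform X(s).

X(s) = 2/(s^2 - 4) - 8/(s + 3)

The transform is linear, so treat each term independently.
(-8)·[L{e^(-3t)} = 1/(s + 3)]; L{sinh(2t)} = 2/(s^2 - 4).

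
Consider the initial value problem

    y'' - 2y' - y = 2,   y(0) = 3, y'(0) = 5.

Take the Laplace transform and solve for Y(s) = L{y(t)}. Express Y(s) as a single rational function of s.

Y(s) = (3*s^2 - s + 2)/(s^3 - 2*s^2 - s)

Apply the Laplace transform to the equation.
The derivative rules (L{y''} = s^2 Y - s·y(0) - y'(0) and L{y'} = sY - y(0), with y(0) = 3, y'(0) = 5) turn the left side into (s^2 - 2*s - 1)Y - (3*s - 1).
The right side is L{2} = 2/s.
So (s^2 - 2*s - 1)Y = 2/s + (3*s - 1).
Divide through and combine into a single rational function.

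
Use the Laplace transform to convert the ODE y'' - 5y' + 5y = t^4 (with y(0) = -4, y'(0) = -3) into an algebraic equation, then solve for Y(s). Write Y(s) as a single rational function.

Y(s) = (-4*s^6 + 17*s^5 + 24)/(s^7 - 5*s^6 + 5*s^5)

Laplace-transform each side.
Using L{y''} = s^2 Y - s·y(0) - y'(0) and L{y'} = sY - y(0), with y(0) = -4, y'(0) = -3, the left side becomes (s^2 - 5*s + 5)Y - (-4*s + 17).
The right side is L{t^4} = 24/s^5.
So (s^2 - 5*s + 5)Y = 24/s^5 + (-4*s + 17).
Solve for Y(s) and write it as one ratio of polynomials.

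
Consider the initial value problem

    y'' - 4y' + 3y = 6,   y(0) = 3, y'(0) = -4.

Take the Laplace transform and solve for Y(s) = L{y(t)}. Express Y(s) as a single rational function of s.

Y(s) = (3*s^2 - 16*s + 6)/(s^3 - 4*s^2 + 3*s)

Take the Laplace transform of both sides.
The derivative rules (L{y''} = s^2 Y - s·y(0) - y'(0) and L{y'} = sY - y(0), with y(0) = 3, y'(0) = -4) turn the left side into (s^2 - 4*s + 3)Y - (3*s - 16).
The right side is L{6} = 6/s.
So (s^2 - 4*s + 3)Y = 6/s + (3*s - 16).
Isolate Y and clear denominators.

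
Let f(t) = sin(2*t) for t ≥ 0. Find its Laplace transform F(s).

F(s) = 2/(s^2 + 4)

L{sin(2t)} = 2/(s^2 + 4).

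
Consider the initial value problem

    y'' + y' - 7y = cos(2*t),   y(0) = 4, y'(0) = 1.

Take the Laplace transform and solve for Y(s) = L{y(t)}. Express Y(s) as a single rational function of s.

Apply the Laplace transform to the equation.
The derivative rules (L{y''} = s^2 Y - s·y(0) - y'(0) and L{y'} = sY - y(0), with y(0) = 4, y'(0) = 1) turn the left side into (s^2 + s - 7)Y - (4*s + 5).
The right side is L{cos(2*t)} = s/(s^2 + 4).
So (s^2 + s - 7)Y = s/(s^2 + 4) + (4*s + 5).
Solve for Y(s) and write it as one ratio of polynomials.

Y(s) = (4*s^3 + 5*s^2 + 17*s + 20)/(s^4 + s^3 - 3*s^2 + 4*s - 28)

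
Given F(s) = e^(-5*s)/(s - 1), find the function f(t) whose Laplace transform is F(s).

f(t) = Heaviside(t - 5)*(exp(t - 5))

The factor e^(-5s) signals a time shift by c = 5 (second shifting theorem).
L{e^(t)} = 1/(s - 1), so L^-1{1/(s - 1)} = e^(t).
Hence the inverse is u(t - 5) times that function evaluated at t - 5.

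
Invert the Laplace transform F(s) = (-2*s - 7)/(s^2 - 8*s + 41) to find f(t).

f(t) = -3*exp(4*t)*sin(5*t) - 2*exp(4*t)*cos(5*t)

Complete the square in the denominator: s^2 - 8*s + 41 = (s - 4)^2 + 5^2.
Split the numerator to match: -2*s - 7 = -2·(s - 4) - 3·5.
Invert each term: -2·(s - 4)/((s - 4)^2 + 25) ↔ -2e^(4t)cos(5t); -3·5/((s - 4)^2 + 25) ↔ -3e^(4t)sin(5t).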